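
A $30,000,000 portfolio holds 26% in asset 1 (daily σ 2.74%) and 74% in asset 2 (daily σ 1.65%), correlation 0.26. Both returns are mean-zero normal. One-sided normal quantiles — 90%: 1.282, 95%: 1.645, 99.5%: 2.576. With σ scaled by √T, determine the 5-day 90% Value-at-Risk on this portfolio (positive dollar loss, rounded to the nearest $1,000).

σ_p = √(0.26²·2.74² + 0.74²·1.65² + 2·0.26·0.26·0.74·2.74·1.65) = 1.565%.
σ_{5d} = 1.565% × √5 = 3.499%.
VaR = 1.282 × 3.499% = 4.486%; on $30,000,000 that is $1,345,800.

$1,346,000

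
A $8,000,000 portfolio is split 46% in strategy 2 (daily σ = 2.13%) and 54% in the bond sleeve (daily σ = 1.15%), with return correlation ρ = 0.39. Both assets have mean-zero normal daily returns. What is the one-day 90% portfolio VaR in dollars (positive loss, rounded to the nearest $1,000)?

σ_p² = 0.46²·2.13² + 0.54²·1.15² + 2·0.39·0.46·0.54·2.13·1.15 = 1.8202 (%²).
σ_p = √1.8202 = 1.349%.
At 90%, z = 1.282.
VaR = 1.282 × 1.349% = 1.729%; on $8,000,000 that is $138,320.

$138,000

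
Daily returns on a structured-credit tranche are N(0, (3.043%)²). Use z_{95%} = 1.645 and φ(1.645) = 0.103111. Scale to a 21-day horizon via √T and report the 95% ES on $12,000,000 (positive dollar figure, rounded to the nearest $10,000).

$3,450,000

σ_{21d} = 3.043% × √21 = 13.945%.
ES multiplier = φ(z)/(1−α) = 0.103111/0.05 = 2.062.
ES = 13.945% × 2.062 = 28.755%; on $12,000,000: $3,450,600.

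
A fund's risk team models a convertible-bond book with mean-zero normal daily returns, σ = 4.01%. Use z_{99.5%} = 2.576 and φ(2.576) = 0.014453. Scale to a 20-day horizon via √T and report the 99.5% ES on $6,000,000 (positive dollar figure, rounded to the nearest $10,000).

$3,110,000

σ_{20d} = 4.01% × √20 = 17.933%.
ES multiplier = φ(z)/(1−α) = 0.014453/0.005 = 2.891.
ES = 17.933% × 2.891 = 51.844%; on $6,000,000: $3,110,640.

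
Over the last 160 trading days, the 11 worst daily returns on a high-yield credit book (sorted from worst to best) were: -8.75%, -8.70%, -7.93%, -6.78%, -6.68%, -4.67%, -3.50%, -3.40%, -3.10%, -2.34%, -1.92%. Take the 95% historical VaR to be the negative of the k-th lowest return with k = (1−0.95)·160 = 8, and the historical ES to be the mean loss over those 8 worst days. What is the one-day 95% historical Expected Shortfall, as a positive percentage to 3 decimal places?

The 8 worst returns sum to -50.41%.
ES = −(-50.41%) / 8 = 6.30125% ≈ 6.301%.

6.301%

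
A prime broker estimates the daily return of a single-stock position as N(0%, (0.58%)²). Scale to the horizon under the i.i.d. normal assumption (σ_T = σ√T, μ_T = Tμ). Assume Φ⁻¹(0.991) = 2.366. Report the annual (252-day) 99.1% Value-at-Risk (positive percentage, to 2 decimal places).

21.78%

σ_{252d} = 0.58% × √252 = 9.207%.
VaR = 2.366 × 9.207% = 21.784%.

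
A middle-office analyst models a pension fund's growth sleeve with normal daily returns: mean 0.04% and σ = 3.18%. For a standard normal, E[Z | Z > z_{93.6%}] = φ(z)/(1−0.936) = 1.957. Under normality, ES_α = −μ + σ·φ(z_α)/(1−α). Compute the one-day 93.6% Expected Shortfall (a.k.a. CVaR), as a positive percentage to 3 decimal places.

6.183%

ES = −(0.04%) + 3.18% × 1.957 = 6.183%.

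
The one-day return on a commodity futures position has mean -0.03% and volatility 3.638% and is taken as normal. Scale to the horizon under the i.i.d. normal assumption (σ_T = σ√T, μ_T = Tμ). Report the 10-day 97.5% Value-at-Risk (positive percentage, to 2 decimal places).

22.85%

At 97.5%, z = 1.960.
σ_{10d} = 3.638% × √10 = 11.504%; μ_{10d} = 10 × -0.03% = -0.300%.
VaR = −(-0.300%) + 1.960 × 11.504% = 22.848%.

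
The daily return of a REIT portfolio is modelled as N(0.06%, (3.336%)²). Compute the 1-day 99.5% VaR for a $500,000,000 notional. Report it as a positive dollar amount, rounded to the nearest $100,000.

$42,700,000

At 99.5% one-sided, z = 2.576.
VaR = −μ + z·σ = −(0.06%) + 2.576 × 3.336% = 8.534%.
On $500,000,000: 0.08534 × $500,000,000 = $42,670,000.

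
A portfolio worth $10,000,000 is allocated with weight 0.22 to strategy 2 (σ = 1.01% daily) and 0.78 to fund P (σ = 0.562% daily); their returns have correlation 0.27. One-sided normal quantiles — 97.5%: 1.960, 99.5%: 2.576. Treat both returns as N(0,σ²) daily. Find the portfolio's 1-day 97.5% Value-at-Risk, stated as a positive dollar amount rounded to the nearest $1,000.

σ_p² = 0.22²·1.01² + 0.78²·0.562² + 2·0.27·0.22·0.78·1.01·0.562 = 0.2941 (%²).
σ_p = √0.2941 = 0.542%.
VaR = 1.960 × 0.542% = 1.062%; on $10,000,000 that is $106,200.

$106,000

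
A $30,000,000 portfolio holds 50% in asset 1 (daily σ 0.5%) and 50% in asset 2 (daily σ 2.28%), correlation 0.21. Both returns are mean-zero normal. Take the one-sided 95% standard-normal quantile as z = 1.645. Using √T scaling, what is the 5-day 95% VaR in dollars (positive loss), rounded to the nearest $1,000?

$1,343,000

σ_p = √(0.5²·0.5² + 0.5²·2.28² + 2·0.21·0.5·0.5·0.5·2.28) = 1.217%.
σ_{5d} = 1.217% × √5 = 2.721%.
VaR = 1.645 × 2.721% = 4.476%; on $30,000,000 that is $1,342,800.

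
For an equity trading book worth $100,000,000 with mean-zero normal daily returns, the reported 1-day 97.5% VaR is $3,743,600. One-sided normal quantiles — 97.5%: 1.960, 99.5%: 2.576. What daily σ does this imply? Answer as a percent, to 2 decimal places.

1.91%

VaR as a fraction: $3,743,600 / $100,000,000 = 3.744%.
σ = VaR / z = 3.744% / 1.960 = 1.910%.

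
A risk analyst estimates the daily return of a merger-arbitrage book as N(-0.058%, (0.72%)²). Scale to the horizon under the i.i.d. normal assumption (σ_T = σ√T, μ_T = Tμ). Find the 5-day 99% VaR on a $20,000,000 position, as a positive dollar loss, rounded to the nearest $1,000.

$807,000

At 99%, z = 2.326.
σ_{5d} = 0.72% × √5 = 1.610%; μ_{5d} = 5 × -0.058% = -0.290%.
VaR = −(-0.290%) + 2.326 × 1.610% = 4.035%.
On $20,000,000: 0.04035 × $20,000,000 = $807,000.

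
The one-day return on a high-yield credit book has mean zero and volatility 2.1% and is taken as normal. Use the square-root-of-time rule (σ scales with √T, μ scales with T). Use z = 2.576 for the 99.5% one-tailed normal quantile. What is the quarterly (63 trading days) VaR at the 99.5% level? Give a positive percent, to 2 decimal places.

42.94%

σ_{63d} = 2.1% × √63 = 16.668%.
VaR = 2.576 × 16.668% = 42.937%.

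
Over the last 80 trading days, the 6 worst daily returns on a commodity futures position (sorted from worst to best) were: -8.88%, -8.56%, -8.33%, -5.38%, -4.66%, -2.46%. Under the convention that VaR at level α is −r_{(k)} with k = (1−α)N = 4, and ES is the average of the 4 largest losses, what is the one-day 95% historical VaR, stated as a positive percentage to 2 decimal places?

5.38%

k = 4; the 4th lowest return is -5.38%, so VaR = 5.38%.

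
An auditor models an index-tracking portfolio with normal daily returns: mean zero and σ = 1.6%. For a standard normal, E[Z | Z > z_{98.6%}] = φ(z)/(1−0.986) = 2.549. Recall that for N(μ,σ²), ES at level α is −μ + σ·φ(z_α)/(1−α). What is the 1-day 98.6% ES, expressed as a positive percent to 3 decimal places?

ES = 1.6% × 2.549 = 4.078%.

4.078%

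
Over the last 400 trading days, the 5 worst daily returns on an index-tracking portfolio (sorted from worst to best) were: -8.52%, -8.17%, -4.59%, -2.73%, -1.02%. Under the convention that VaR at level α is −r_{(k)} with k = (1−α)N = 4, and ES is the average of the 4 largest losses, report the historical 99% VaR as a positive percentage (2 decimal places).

k = 4; the 4th lowest return is -2.73%, so VaR = 2.73%.

2.73%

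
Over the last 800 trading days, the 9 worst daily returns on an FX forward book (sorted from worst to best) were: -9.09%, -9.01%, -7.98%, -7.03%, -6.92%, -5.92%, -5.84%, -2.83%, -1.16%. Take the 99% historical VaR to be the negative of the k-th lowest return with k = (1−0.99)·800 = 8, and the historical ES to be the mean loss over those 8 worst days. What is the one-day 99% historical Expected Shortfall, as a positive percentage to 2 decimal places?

6.83%

The 8 worst returns sum to -54.62%.
ES = −(-54.62%) / 8 = 6.8275% ≈ 6.83%.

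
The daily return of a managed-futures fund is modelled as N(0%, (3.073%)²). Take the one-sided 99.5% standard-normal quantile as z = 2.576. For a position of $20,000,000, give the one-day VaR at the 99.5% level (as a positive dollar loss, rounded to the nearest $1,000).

$1,583,000

VaR = z·σ = 2.576 × 3.073% = 7.916%.
On $20,000,000: 0.07916 × $20,000,000 = $1,583,200.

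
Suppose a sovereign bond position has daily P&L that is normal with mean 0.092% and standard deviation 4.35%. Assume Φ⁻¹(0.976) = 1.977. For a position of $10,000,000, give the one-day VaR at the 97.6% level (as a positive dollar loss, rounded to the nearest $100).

VaR = −μ + z·σ = −(0.092%) + 1.977 × 4.35% = 8.508%.
On $10,000,000: 0.08508 × $10,000,000 = $850,800.

$850,800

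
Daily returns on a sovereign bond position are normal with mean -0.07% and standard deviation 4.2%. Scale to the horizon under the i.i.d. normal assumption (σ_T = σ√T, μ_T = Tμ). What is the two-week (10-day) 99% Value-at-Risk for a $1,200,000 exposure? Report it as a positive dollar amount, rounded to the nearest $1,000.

At 99%, z = 2.326.
σ_{10d} = 4.2% × √10 = 13.282%; μ_{10d} = 10 × -0.07% = -0.700%.
VaR = −(-0.700%) + 2.326 × 13.282% = 31.594%.
On $1,200,000: 0.31594 × $1,200,000 = $379,128.

$379,000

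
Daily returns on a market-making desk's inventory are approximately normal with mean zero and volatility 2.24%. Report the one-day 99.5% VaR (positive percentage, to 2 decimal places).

5.77%

At 99.5% one-sided, z = 2.576.
VaR = z·σ = 2.576 × 2.24% = 5.770%.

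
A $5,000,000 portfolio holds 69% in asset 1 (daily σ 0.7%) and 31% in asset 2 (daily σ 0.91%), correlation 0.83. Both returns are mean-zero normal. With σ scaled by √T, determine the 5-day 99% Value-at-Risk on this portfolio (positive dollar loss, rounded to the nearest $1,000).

σ_p = √(0.69²·0.7² + 0.31²·0.91² + 2·0.83·0.69·0.31·0.7·0.91) = 0.734%.
σ_{5d} = 0.734% × √5 = 1.641%.
z(99%) = 2.326.
VaR = 2.326 × 1.641% = 3.817%; on $5,000,000 that is $190,850.

$191,000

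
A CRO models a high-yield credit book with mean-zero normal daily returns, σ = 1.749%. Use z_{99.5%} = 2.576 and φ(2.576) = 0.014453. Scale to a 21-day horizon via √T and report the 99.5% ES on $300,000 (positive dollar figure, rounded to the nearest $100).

σ_{21d} = 1.749% × √21 = 8.015%.
ES multiplier = φ(z)/(1−α) = 0.014453/0.005 = 2.891.
ES = 8.015% × 2.891 = 23.171%; on $300,000: $69,513.

$69,500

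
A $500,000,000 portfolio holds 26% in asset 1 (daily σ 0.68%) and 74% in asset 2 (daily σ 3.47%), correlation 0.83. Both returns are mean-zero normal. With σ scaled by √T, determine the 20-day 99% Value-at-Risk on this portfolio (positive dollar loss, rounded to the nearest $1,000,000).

$141,000,000

σ_p = √(0.26²·0.68² + 0.74²·3.47² + 2·0.83·0.26·0.74·0.68·3.47) = 2.716%.
σ_{20d} = 2.716% × √20 = 12.146%.
z(99%) = 2.326.
VaR = 2.326 × 12.146% = 28.252%; on $500,000,000 that is $141,260,000.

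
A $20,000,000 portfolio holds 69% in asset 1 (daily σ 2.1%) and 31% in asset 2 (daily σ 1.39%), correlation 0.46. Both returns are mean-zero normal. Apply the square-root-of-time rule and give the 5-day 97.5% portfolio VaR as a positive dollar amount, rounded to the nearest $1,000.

σ_p = √(0.69²·2.1² + 0.31²·1.39² + 2·0.46·0.69·0.31·2.1·1.39) = 1.691%.
σ_{5d} = 1.691% × √5 = 3.781%.
z(97.5%) = 1.960.
VaR = 1.960 × 3.781% = 7.411%; on $20,000,000 that is $1,482,200.

$1,482,000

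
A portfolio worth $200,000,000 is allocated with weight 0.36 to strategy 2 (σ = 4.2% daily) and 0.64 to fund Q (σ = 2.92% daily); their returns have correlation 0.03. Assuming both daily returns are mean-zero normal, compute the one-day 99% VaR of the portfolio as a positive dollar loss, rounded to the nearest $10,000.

$11,350,000

σ_p² = 0.36²·4.2² + 0.64²·2.92² + 2·0.03·0.36·0.64·4.2·2.92 = 5.9481 (%²).
σ_p = √5.9481 = 2.439%.
At 99%, z = 2.326.
VaR = 2.326 × 2.439% = 5.673%; on $200,000,000 that is $11,346,000.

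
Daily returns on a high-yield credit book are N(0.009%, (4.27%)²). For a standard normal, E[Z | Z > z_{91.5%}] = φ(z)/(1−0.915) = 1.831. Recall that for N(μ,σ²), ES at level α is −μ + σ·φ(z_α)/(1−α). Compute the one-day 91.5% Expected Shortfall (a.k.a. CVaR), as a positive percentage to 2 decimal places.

7.81%

ES = −(0.009%) + 4.27% × 1.831 = 7.809%.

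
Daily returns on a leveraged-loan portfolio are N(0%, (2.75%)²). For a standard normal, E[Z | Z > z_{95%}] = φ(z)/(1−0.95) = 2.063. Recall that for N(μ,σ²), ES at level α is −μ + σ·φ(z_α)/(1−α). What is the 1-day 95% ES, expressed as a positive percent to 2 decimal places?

5.67%

ES = 2.75% × 2.063 = 5.673%.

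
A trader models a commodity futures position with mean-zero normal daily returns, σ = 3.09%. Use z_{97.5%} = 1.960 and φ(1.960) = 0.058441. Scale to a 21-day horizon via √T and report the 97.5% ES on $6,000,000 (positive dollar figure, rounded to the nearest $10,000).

σ_{21d} = 3.09% × √21 = 14.160%.
ES multiplier = φ(z)/(1−α) = 0.058441/0.025 = 2.338.
ES = 14.160% × 2.338 = 33.106%; on $6,000,000: $1,986,360.

$1,990,000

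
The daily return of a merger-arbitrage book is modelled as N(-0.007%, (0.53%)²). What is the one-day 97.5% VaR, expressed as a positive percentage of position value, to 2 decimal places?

1.05%

At 97.5% one-sided, z = 1.960.
VaR = −μ + z·σ = −(-0.007%) + 1.960 × 0.53% = 1.046%.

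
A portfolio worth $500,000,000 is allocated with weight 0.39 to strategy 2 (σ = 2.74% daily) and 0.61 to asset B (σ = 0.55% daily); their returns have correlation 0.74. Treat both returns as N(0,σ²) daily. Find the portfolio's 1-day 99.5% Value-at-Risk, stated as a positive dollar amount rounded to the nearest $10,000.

$17,210,000

σ_p² = 0.39²·2.74² + 0.61²·0.55² + 2·0.74·0.39·0.61·2.74·0.55 = 1.7851 (%²).
σ_p = √1.7851 = 1.336%.
At 99.5%, z = 2.576.
VaR = 2.576 × 1.336% = 3.442%; on $500,000,000 that is $17,210,000.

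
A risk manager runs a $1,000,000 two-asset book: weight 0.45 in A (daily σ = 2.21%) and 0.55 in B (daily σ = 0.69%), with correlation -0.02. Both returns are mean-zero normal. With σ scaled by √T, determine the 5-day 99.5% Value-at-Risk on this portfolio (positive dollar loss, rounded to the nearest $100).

σ_p = √(0.45²·2.21² + 0.55²·0.69² + 2·-0.02·0.45·0.55·2.21·0.69) = 1.057%.
σ_{5d} = 1.057% × √5 = 2.364%.
z(99.5%) = 2.576.
VaR = 2.576 × 2.364% = 6.090%; on $1,000,000 that is $60,900.

$60,900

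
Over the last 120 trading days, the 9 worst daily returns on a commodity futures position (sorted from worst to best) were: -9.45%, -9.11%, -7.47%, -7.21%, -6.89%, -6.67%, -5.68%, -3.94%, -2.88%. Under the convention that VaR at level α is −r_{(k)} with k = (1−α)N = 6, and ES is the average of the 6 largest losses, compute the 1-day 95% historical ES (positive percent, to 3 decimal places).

The 6 worst returns sum to -46.80%.
ES = −(-46.80%) / 6 = 7.8% ≈ 7.800%.

7.800%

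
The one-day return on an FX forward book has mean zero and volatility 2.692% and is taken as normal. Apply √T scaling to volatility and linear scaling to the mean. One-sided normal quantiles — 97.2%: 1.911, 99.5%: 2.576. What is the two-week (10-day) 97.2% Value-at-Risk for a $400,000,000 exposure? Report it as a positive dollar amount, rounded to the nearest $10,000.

σ_{10d} = 2.692% × √10 = 8.513%.
VaR = 1.911 × 8.513% = 16.268%.
On $400,000,000: 0.16268 × $400,000,000 = $65,072,000.

$65,070,000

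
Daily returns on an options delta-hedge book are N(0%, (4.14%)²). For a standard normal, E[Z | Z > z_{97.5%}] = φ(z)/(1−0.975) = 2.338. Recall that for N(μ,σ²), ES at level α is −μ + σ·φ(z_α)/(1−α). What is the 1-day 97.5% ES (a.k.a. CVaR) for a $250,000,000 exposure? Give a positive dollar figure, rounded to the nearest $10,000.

$24,200,000

ES = 4.14% × 2.338 = 9.679%.
On $250,000,000: 0.09679 × $250,000,000 = $24,197,500.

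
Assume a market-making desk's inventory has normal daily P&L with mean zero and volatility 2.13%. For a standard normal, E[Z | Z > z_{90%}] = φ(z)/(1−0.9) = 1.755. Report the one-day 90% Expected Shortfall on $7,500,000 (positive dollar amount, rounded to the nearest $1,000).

$280,000

ES = 2.13% × 1.755 = 3.738%.
On $7,500,000: 0.03738 × $7,500,000 = $280,350.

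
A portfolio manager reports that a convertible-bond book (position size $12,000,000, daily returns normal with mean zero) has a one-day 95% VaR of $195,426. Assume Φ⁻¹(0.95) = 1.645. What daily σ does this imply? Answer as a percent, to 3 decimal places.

VaR as a fraction: $195,426 / $12,000,000 = 1.629%.
σ = VaR / z = 1.629% / 1.645 = 0.990%.

0.990%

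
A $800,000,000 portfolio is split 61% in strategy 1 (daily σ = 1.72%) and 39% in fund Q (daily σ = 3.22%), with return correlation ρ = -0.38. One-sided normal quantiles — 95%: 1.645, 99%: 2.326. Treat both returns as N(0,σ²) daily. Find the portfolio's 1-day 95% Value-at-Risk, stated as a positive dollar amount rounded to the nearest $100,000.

σ_p² = 0.61²·1.72² + 0.39²·3.22² + 2·-0.38·0.61·0.39·1.72·3.22 = 1.6765 (%²).
σ_p = √1.6765 = 1.295%.
VaR = 1.645 × 1.295% = 2.130%; on $800,000,000 that is $17,040,000.

$17,000,000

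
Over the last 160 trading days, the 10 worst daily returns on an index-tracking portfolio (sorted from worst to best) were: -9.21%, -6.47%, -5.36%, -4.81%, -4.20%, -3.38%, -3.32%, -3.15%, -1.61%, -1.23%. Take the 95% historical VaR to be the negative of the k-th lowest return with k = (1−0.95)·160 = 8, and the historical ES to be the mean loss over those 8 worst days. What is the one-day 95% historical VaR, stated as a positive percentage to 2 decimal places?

k = 8; the 8th lowest return is -3.15%, so VaR = 3.15%.

3.15%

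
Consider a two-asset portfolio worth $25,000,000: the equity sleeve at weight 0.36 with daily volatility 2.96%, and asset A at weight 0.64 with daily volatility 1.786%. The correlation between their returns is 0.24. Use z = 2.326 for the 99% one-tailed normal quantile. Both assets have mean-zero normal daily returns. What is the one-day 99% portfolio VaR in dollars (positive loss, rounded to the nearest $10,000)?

σ_p² = 0.36²·2.96² + 0.64²·1.786² + 2·0.24·0.36·0.64·2.96·1.786 = 3.0267 (%²).
σ_p = √3.0267 = 1.740%.
VaR = 2.326 × 1.740% = 4.047%; on $25,000,000 that is $1,011,750.

$1,010,000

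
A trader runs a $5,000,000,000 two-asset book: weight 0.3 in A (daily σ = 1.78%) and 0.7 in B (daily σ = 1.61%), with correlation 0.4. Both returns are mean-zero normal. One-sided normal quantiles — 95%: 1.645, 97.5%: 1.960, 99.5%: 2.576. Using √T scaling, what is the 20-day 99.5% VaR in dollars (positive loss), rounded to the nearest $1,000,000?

σ_p = √(0.3²·1.78² + 0.7²·1.61² + 2·0.4·0.3·0.7·1.78·1.61) = 1.427%.
σ_{20d} = 1.427% × √20 = 6.382%.
VaR = 2.576 × 6.382% = 16.440%; on $5,000,000,000 that is $822,000,000.

$822,000,000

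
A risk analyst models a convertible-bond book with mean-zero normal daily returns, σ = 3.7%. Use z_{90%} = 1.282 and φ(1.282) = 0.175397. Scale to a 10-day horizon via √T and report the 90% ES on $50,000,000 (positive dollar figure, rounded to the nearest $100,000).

σ_{10d} = 3.7% × √10 = 11.700%.
ES multiplier = φ(z)/(1−α) = 0.175397/0.1 = 1.754.
ES = 11.700% × 1.754 = 20.522%; on $50,000,000: $10,261,000.

$10,300,000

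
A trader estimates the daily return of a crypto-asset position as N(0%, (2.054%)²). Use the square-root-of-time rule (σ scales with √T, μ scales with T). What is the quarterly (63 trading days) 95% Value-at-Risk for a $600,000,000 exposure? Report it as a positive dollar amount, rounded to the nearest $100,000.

$160,900,000

At 95%, z = 1.645.
σ_{63d} = 2.054% × √63 = 16.303%.
VaR = 1.645 × 16.303% = 26.818%.
On $600,000,000: 0.26818 × $600,000,000 = $160,908,000.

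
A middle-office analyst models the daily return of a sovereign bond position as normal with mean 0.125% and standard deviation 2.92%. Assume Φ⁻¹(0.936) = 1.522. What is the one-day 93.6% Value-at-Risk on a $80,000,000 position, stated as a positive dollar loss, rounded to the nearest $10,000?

$3,460,000

VaR = −μ + z·σ = −(0.125%) + 1.522 × 2.92% = 4.319%.
On $80,000,000: 0.04319 × $80,000,000 = $3,455,200.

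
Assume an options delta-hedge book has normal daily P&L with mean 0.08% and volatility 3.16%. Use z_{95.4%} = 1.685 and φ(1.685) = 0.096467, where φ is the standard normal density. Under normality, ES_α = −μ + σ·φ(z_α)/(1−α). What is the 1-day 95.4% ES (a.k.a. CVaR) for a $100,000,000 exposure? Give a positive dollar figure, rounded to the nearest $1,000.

Tail multiplier: φ(z)/(1−α) = 0.096467 / 0.046 = 2.097.
ES = −(0.08%) + 3.16% × 2.097 = 6.547%.
On $100,000,000: 0.06547 × $100,000,000 = $6,547,000.

$6,547,000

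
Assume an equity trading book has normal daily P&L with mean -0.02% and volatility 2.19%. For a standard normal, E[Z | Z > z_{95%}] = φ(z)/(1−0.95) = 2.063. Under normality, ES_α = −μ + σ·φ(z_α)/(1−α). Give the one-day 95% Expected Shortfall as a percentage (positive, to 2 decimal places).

ES = −(-0.02%) + 2.19% × 2.063 = 4.538%.

4.54%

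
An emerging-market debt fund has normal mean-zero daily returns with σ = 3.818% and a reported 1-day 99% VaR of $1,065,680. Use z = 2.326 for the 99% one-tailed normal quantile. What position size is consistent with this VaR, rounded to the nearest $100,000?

$12,000,000

VaR as a fraction of value: z·σ = 2.326 × 3.818% = 8.88067%.
Position = $1,065,680 / 0.0888067 = $11,999,998.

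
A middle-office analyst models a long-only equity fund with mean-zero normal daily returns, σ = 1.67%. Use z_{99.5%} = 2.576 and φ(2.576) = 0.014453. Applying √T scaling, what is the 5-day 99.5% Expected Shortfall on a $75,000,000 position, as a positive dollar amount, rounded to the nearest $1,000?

$8,096,000

σ_{5d} = 1.67% × √5 = 3.734%.
ES multiplier = φ(z)/(1−α) = 0.014453/0.005 = 2.891.
ES = 3.734% × 2.891 = 10.795%; on $75,000,000: $8,096,250.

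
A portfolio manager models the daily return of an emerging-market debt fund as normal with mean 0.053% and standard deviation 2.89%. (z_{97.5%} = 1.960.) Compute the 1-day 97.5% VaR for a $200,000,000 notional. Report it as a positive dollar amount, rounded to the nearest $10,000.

$11,220,000

VaR = −μ + z·σ = −(0.053%) + 1.960 × 2.89% = 5.611%.
On $200,000,000: 0.05611 × $200,000,000 = $11,222,000.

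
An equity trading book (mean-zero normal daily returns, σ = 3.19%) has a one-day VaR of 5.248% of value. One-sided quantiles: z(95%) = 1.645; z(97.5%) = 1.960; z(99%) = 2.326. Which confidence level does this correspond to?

Implied z = VaR/σ = 5.248 / 3.19 = 1.645.
This matches z(95%) = 1.645.

95%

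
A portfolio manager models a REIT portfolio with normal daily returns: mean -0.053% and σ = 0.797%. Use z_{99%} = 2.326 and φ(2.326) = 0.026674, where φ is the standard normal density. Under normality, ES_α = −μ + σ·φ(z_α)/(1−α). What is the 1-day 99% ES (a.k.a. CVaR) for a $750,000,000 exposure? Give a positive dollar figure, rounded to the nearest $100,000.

Tail multiplier: φ(z)/(1−α) = 0.026674 / 0.01 = 2.667.
ES = −(-0.053%) + 0.797% × 2.667 = 2.179%.
On $750,000,000: 0.02179 × $750,000,000 = $16,342,500.

$16,300,000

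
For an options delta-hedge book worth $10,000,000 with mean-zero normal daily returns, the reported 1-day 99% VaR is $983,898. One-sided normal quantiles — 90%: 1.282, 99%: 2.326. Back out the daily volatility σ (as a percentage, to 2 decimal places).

4.23%

VaR as a fraction: $983,898 / $10,000,000 = 9.839%.
σ = VaR / z = 9.839% / 2.326 = 4.230%.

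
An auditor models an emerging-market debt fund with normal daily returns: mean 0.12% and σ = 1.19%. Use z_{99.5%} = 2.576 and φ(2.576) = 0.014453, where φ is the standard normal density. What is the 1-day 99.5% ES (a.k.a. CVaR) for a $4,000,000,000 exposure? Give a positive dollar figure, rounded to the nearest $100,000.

Tail multiplier: φ(z)/(1−α) = 0.014453 / 0.005 = 2.891.
ES = −(0.12%) + 1.19% × 2.891 = 3.320%.
On $4,000,000,000: 0.03320 × $4,000,000,000 = $132,800,000.

$132,800,000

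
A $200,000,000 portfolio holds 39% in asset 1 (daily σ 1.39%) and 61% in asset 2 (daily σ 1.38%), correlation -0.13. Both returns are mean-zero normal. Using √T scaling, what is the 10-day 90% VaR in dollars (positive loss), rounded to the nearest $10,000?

σ_p = √(0.39²·1.39² + 0.61²·1.38² + 2·-0.13·0.39·0.61·1.39·1.38) = 0.940%.
σ_{10d} = 0.940% × √10 = 2.973%.
z(90%) = 1.282.
VaR = 1.282 × 2.973% = 3.811%; on $200,000,000 that is $7,622,000.

$7,620,000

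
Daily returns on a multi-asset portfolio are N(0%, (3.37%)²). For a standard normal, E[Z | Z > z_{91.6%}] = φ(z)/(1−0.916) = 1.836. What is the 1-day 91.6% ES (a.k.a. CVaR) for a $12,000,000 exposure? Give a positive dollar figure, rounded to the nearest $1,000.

ES = 3.37% × 1.836 = 6.187%.
On $12,000,000: 0.06187 × $12,000,000 = $742,440.

$742,000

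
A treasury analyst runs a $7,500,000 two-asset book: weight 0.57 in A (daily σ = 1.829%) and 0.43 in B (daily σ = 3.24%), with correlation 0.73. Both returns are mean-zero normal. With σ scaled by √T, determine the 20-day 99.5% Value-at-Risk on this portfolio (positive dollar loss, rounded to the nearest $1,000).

σ_p = √(0.57²·1.829² + 0.43²·3.24² + 2·0.73·0.57·0.43·1.829·3.24) = 2.269%.
σ_{20d} = 2.269% × √20 = 10.147%.
z(99.5%) = 2.576.
VaR = 2.576 × 10.147% = 26.139%; on $7,500,000 that is $1,960,425.

$1,960,000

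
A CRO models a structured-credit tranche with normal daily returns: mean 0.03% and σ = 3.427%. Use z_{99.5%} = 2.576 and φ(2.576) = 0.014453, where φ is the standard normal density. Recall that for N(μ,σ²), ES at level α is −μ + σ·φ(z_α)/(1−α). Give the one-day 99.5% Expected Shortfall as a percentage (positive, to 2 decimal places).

9.88%

Tail multiplier: φ(z)/(1−α) = 0.014453 / 0.005 = 2.891.
ES = −(0.03%) + 3.427% × 2.891 = 9.877%.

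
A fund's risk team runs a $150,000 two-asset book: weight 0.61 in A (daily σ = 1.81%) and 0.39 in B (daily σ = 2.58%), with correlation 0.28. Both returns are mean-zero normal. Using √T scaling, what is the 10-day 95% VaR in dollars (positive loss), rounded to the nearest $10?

$13,180

σ_p = √(0.61²·1.81² + 0.39²·2.58² + 2·0.28·0.61·0.39·1.81·2.58) = 1.689%.
σ_{10d} = 1.689% × √10 = 5.341%.
z(95%) = 1.645.
VaR = 1.645 × 5.341% = 8.786%; on $150,000 that is $13,179.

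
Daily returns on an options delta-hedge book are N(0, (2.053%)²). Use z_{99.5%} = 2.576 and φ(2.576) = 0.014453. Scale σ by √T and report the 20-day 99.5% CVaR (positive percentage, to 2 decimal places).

26.54%

σ_{20d} = 2.053% × √20 = 9.181%.
ES multiplier = φ(z)/(1−α) = 0.014453/0.005 = 2.891.
ES = 9.181% × 2.891 = 26.542%.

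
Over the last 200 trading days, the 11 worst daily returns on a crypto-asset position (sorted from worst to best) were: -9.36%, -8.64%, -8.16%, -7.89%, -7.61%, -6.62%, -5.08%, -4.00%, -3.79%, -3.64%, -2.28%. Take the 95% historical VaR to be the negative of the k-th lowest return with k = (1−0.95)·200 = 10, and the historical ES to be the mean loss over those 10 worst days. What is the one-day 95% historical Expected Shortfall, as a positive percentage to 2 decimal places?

The 10 worst returns sum to -64.79%.
ES = −(-64.79%) / 10 = 6.479% ≈ 6.48%.

6.48%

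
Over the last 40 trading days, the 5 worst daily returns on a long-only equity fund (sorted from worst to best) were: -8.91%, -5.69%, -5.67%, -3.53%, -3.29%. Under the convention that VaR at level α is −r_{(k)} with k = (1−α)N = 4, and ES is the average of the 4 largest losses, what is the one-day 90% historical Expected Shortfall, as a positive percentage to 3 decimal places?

The 4 worst returns sum to -23.80%.
ES = −(-23.80%) / 4 = 5.95% ≈ 5.950%.

5.950%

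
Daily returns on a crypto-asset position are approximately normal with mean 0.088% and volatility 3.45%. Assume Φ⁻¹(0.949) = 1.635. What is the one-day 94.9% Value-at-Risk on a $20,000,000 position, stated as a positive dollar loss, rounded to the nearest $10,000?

$1,110,000

VaR = −μ + z·σ = −(0.088%) + 1.635 × 3.45% = 5.553%.
On $20,000,000: 0.05553 × $20,000,000 = $1,110,600.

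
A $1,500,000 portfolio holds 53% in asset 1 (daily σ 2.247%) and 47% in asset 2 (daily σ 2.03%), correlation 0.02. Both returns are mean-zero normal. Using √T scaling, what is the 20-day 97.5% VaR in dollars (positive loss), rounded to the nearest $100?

$202,600

σ_p = √(0.53²·2.247² + 0.47²·2.03² + 2·0.02·0.53·0.47·2.247·2.03) = 1.541%.
σ_{20d} = 1.541% × √20 = 6.892%.
z(97.5%) = 1.960.
VaR = 1.960 × 6.892% = 13.508%; on $1,500,000 that is $202,620.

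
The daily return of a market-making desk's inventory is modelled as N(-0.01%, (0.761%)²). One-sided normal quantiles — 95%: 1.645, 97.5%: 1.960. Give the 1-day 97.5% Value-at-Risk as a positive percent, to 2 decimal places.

1.50%

VaR = −μ + z·σ = −(-0.01%) + 1.960 × 0.761% = 1.502%.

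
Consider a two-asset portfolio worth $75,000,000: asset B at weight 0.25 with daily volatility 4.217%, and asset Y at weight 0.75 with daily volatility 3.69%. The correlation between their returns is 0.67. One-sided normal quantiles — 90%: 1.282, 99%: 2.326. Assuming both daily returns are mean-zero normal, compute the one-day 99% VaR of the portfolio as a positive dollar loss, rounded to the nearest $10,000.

σ_p² = 0.25²·4.217² + 0.75²·3.69² + 2·0.67·0.25·0.75·4.217·3.69 = 12.6801 (%²).
σ_p = √12.6801 = 3.561%.
VaR = 2.326 × 3.561% = 8.283%; on $75,000,000 that is $6,212,250.

$6,210,000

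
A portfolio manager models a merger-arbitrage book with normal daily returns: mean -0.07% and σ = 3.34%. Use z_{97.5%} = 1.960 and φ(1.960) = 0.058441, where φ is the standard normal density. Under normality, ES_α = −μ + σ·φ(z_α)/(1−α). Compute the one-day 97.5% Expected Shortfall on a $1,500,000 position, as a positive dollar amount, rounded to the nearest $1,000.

$118,000

Tail multiplier: φ(z)/(1−α) = 0.058441 / 0.025 = 2.338.
ES = −(-0.07%) + 3.34% × 2.338 = 7.879%.
On $1,500,000: 0.07879 × $1,500,000 = $118,185.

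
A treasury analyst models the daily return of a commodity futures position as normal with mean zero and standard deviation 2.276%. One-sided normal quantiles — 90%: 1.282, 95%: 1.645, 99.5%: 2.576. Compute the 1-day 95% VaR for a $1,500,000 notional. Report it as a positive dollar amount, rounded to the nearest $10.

$56,160

VaR = z·σ = 1.645 × 2.276% = 3.744%.
On $1,500,000: 0.03744 × $1,500,000 = $56,160.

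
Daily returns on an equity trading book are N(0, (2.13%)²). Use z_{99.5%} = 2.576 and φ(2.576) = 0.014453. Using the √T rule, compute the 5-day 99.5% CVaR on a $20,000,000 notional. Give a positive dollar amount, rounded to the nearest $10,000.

$2,750,000

σ_{5d} = 2.13% × √5 = 4.763%.
ES multiplier = φ(z)/(1−α) = 0.014453/0.005 = 2.891.
ES = 4.763% × 2.891 = 13.770%; on $20,000,000: $2,754,000.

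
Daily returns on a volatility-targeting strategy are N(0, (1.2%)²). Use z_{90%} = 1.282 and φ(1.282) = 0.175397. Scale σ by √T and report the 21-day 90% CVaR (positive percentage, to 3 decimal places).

σ_{21d} = 1.2% × √21 = 5.499%.
ES multiplier = φ(z)/(1−α) = 0.175397/0.1 = 1.754.
ES = 5.499% × 1.754 = 9.645%.

9.645%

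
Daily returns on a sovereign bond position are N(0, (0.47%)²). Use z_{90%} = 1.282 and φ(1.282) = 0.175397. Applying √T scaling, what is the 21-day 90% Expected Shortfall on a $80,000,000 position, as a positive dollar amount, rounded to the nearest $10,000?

σ_{21d} = 0.47% × √21 = 2.154%.
ES multiplier = φ(z)/(1−α) = 0.175397/0.1 = 1.754.
ES = 2.154% × 1.754 = 3.778%; on $80,000,000: $3,022,400.

$3,020,000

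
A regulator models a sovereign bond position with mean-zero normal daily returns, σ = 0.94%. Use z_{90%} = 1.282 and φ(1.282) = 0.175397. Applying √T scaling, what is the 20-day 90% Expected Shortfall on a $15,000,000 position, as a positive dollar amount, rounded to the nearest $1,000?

$1,106,000

σ_{20d} = 0.94% × √20 = 4.204%.
ES multiplier = φ(z)/(1−α) = 0.175397/0.1 = 1.754.
ES = 4.204% × 1.754 = 7.374%; on $15,000,000: $1,106,100.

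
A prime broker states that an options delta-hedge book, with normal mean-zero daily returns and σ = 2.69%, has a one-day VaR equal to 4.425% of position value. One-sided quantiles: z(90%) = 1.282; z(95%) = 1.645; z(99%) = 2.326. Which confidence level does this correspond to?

95%

Implied z = VaR/σ = 4.425 / 2.69 = 1.645.
This matches z(95%) = 1.645.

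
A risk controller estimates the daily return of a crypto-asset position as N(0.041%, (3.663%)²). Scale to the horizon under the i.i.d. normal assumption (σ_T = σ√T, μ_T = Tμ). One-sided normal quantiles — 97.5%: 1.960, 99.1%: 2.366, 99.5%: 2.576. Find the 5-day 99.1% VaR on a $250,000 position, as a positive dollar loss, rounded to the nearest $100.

$47,900

σ_{5d} = 3.663% × √5 = 8.191%; μ_{5d} = 5 × 0.041% = 0.205%.
VaR = −(0.205%) + 2.366 × 8.191% = 19.175%.
On $250,000: 0.19175 × $250,000 = $47,938.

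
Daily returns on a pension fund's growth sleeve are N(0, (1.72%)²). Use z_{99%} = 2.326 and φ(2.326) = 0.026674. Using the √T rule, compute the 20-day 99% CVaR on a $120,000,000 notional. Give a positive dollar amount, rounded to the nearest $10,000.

σ_{20d} = 1.72% × √20 = 7.692%.
ES multiplier = φ(z)/(1−α) = 0.026674/0.01 = 2.667.
ES = 7.692% × 2.667 = 20.515%; on $120,000,000: $24,618,000.

$24,620,000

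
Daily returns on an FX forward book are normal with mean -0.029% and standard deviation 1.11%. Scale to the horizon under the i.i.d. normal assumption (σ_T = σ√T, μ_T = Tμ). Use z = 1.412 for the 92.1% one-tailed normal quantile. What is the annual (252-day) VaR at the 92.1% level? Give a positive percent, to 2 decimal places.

σ_{252d} = 1.11% × √252 = 17.621%; μ_{252d} = 252 × -0.029% = -7.308%.
VaR = −(-7.308%) + 1.412 × 17.621% = 32.189%.

32.19%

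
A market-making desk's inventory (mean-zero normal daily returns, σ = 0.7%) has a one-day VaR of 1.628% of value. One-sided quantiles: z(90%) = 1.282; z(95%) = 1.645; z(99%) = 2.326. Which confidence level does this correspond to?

Implied z = VaR/σ = 1.628 / 0.7 = 2.326.
This matches z(99%) = 2.326.

99%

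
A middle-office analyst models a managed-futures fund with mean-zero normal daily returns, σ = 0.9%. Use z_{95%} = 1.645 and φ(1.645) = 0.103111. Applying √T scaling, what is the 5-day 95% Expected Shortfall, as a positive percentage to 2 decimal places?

4.15%

σ_{5d} = 0.9% × √5 = 2.012%.
ES multiplier = φ(z)/(1−α) = 0.103111/0.05 = 2.062.
ES = 2.012% × 2.062 = 4.149%.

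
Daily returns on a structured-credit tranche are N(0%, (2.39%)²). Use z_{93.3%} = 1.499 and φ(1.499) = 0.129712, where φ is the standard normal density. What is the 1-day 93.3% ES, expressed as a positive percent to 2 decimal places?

4.63%

Tail multiplier: φ(z)/(1−α) = 0.129712 / 0.067 = 1.936.
ES = 2.39% × 1.936 = 4.627%.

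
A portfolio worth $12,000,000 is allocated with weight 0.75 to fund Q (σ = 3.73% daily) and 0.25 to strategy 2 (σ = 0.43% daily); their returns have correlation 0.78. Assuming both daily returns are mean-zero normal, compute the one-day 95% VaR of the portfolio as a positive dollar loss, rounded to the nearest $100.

$568,900

σ_p² = 0.75²·3.73² + 0.25²·0.43² + 2·0.78·0.75·0.25·3.73·0.43 = 8.3067 (%²).
σ_p = √8.3067 = 2.882%.
At 95%, z = 1.645.
VaR = 1.645 × 2.882% = 4.741%; on $12,000,000 that is $568,920.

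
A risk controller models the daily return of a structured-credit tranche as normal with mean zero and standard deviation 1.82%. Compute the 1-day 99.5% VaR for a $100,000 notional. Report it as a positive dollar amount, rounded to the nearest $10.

$4,690

At 99.5% one-sided, z = 2.576.
VaR = z·σ = 2.576 × 1.82% = 4.688%.
On $100,000: 0.04688 × $100,000 = $4,688.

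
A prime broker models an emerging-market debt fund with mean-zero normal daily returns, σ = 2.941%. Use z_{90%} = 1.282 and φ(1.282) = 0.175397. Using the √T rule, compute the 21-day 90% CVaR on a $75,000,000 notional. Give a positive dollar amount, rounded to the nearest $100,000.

$17,700,000

σ_{21d} = 2.941% × √21 = 13.477%.
ES multiplier = φ(z)/(1−α) = 0.175397/0.1 = 1.754.
ES = 13.477% × 1.754 = 23.639%; on $75,000,000: $17,729,250.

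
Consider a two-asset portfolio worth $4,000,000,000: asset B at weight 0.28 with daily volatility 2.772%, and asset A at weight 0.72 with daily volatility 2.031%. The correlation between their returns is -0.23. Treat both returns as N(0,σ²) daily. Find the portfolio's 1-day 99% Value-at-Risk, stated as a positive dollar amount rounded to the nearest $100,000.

$138,600,000

σ_p² = 0.28²·2.772² + 0.72²·2.031² + 2·-0.23·0.28·0.72·2.772·2.031 = 2.2187 (%²).
σ_p = √2.2187 = 1.490%.
At 99%, z = 2.326.
VaR = 2.326 × 1.490% = 3.466%; on $4,000,000,000 that is $138,640,000.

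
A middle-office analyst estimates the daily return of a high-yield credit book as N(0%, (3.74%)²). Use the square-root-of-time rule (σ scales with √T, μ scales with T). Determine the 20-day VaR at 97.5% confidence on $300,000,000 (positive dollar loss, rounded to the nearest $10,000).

At 97.5%, z = 1.960.
σ_{20d} = 3.74% × √20 = 16.726%.
VaR = 1.960 × 16.726% = 32.783%.
On $300,000,000: 0.32783 × $300,000,000 = $98,349,000.

$98,350,000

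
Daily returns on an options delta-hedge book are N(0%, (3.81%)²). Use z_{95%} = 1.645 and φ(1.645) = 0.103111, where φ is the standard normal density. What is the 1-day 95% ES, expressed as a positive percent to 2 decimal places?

Tail multiplier: φ(z)/(1−α) = 0.103111 / 0.05 = 2.062.
ES = 3.81% × 2.062 = 7.856%.

7.86%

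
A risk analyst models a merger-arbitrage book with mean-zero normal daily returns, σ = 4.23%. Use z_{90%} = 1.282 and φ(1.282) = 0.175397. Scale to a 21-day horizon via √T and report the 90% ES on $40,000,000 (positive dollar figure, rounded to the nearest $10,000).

$13,600,000

σ_{21d} = 4.23% × √21 = 19.384%.
ES multiplier = φ(z)/(1−α) = 0.175397/0.1 = 1.754.
ES = 19.384% × 1.754 = 34.000%; on $40,000,000: $13,600,000.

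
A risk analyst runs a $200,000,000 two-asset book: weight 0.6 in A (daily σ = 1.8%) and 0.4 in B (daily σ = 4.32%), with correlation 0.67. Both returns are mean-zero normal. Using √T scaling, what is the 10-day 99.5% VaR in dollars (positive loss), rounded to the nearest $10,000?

σ_p = √(0.6²·1.8² + 0.4²·4.32² + 2·0.67·0.6·0.4·1.8·4.32) = 2.579%.
σ_{10d} = 2.579% × √10 = 8.156%.
z(99.5%) = 2.576.
VaR = 2.576 × 8.156% = 21.010%; on $200,000,000 that is $42,020,000.

$42,020,000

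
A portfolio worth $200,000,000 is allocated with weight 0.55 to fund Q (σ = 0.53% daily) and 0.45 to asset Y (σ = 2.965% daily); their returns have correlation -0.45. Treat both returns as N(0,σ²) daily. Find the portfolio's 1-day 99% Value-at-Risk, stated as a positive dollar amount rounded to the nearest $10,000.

$5,730,000

σ_p² = 0.55²·0.53² + 0.45²·2.965² + 2·-0.45·0.55·0.45·0.53·2.965 = 1.5152 (%²).
σ_p = √1.5152 = 1.231%.
At 99%, z = 2.326.
VaR = 2.326 × 1.231% = 2.863%; on $200,000,000 that is $5,726,000.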